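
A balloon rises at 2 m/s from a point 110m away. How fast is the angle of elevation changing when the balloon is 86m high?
0.011284 rad/s

tan(θ) = y/110
sec²(θ) · dθ/dt = (1/110) · dy/dt
dθ/dt = cos²(θ)/110 · 2 = 110/(110² + 86²) · 2
dθ/dt = 0.011284 rad/s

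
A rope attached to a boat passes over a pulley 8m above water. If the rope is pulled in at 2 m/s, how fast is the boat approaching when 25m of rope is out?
50√561/561 ≈ 2.111 m/s

rope² = x² + 8²
x = √(25² - 8²) = √561
dx/dt = (rope/x) · d(rope)/dt = (25/√561) · (-2) = -50√561/561 m/s
The boat approaches at 50√561/561 ≈ 2.111 m/s.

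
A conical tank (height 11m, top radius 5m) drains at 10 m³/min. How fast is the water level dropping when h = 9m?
242/(405π) ≈ 0.1902 m/min

r/h = 5/11, so r = (5/11)h
V = (1/3)πr²h = (1/3)π((5/11)h)²h = (25/363)πh³
dV/dh = (25/121)πh²
dh/dt = (dV/dt)/(dV/dh) = -10/((25/121)π·9²) = -242/(405π) m/min
The level is dropping at 242/(405π) ≈ 0.1902 m/min.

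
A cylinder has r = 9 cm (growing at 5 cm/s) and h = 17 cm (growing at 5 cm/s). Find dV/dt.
1935π cm³/s

V = πr²h
dV/dt = 2πrh·dr/dt + πr²·dh/dt
= 2π(9)(17)(5) + π(9)²(5)
= 1935π cm³/s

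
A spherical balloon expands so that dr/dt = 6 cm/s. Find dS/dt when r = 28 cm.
1344π cm²/s

S = 4πr²
dS/dt = dS/dr · dr/dt = 8πr · 6
At r = 28: dS/dt = 1344π cm²/s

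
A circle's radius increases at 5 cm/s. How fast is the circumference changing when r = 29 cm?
10π cm/s

C = 2πr
dC/dt = 2π · dr/dt = 2π · 5 = 10π cm/s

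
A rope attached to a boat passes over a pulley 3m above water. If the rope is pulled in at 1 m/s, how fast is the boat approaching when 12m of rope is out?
4√15/15 ≈ 1.033 m/s

rope² = x² + 3²
x = √(12² - 3²) = 3√15
dx/dt = (rope/x) · d(rope)/dt = (12/(3√15)) · (-1) = -4√15/15 m/s
The boat approaches at 4√15/15 ≈ 1.033 m/s.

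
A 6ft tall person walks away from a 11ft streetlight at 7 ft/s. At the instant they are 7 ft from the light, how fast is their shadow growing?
42/5 ft/s

By similar triangles: 11/(x+s) = 6/s
Solving: s = 6x/5
ds/dt = 6/5 · dx/dt = 6/5 · 7 = 42/5 ft/s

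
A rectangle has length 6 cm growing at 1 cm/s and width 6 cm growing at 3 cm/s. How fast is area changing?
24 cm²/s

A = lw
dA/dt = w·dl/dt + l·dw/dt = 6·1 + 6·3 = 24 cm²/s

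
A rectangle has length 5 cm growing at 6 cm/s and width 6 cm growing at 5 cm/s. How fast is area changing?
61 cm²/s

A = lw
dA/dt = w·dl/dt + l·dw/dt = 6·6 + 5·5 = 61 cm²/s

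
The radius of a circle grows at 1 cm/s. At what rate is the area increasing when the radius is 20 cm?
40π cm²/s

A = πr²
dA/dt = 2πr · dr/dt = 2π(20)(1) = 40π cm²/s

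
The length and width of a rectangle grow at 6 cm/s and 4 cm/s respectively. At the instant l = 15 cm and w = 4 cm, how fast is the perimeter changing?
20 cm/s

P = 2(l + w)
dP/dt = 2(dl/dt + dw/dt) = 2(6 + 4) = 20 cm/s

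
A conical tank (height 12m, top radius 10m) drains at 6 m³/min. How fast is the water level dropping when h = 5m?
216/(625π) ≈ 0.11 m/min

r/h = 10/12, so r = (5/6)h
V = (1/3)πr²h = (1/3)π((5/6)h)²h = (25/108)πh³
dV/dh = (25/36)πh²
dh/dt = (dV/dt)/(dV/dh) = -6/((25/36)π·5²) = -216/(625π) m/min
The level is dropping at 216/(625π) ≈ 0.11 m/min.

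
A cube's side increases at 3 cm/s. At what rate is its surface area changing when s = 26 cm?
936 cm²/s

A = 6s²
dA/dt = 12s · ds/dt = 12·26·3 = 936 cm²/s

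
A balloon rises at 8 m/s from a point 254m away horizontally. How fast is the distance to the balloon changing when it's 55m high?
440√67541/67541 ≈ 1.693 m/s

z² = 254² + y²
z = √(254² + 55²) = √67541
dz/dt = y/z · dy/dt = 55/√67541 · 8 = 440√67541/67541 ≈ 1.693 m/s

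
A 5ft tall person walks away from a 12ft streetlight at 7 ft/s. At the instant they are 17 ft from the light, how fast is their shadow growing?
5 ft/s

By similar triangles: 12/(x+s) = 5/s
Solving: s = 5x/7
ds/dt = 5/7 · dx/dt = 5/7 · 7 = 5 ft/s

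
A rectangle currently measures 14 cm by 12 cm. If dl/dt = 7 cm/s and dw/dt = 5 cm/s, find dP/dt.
24 cm/s

P = 2(l + w)
dP/dt = 2(dl/dt + dw/dt) = 2(7 + 5) = 24 cm/s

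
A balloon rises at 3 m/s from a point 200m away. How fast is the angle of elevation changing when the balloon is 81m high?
0.012886 rad/s

tan(θ) = y/200
sec²(θ) · dθ/dt = (1/200) · dy/dt
dθ/dt = cos²(θ)/200 · 3 = 200/(200² + 81²) · 3
dθ/dt = 0.012886 rad/s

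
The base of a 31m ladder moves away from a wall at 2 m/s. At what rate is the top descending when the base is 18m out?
36√13/91 ≈ 1.426 m/s

x² + y² = 31²
2x·dx/dt + 2y·dy/dt = 0
dy/dt = -x/y · dx/dt = -18/(7√13) · 2 = -36√13/91 m/s
The top is descending at 36√13/91 ≈ 1.426 m/s.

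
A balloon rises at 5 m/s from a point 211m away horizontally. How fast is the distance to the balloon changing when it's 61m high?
305√48242/48242 ≈ 1.389 m/s

z² = 211² + y²
z = √(211² + 61²) = √48242
dz/dt = y/z · dy/dt = 61/√48242 · 5 = 305√48242/48242 ≈ 1.389 m/s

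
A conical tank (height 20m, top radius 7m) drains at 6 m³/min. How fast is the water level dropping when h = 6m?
200/(147π) ≈ 0.4331 m/min

r/h = 7/20, so r = (7/20)h
V = (1/3)πr²h = (1/3)π((7/20)h)²h = (49/1200)πh³
dV/dh = (49/400)πh²
dh/dt = (dV/dt)/(dV/dh) = -6/((49/400)π·6²) = -200/(147π) m/min
The level is dropping at 200/(147π) ≈ 0.4331 m/min.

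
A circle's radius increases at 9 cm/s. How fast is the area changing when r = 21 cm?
378π cm²/s

A = πr²
dA/dt = 2πr · dr/dt = 2π(21)(9) = 378π cm²/s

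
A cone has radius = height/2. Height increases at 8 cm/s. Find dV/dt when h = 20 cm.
800π cm³/s

V = (1/3)π(h/2)²h = πh³/12
dV/dt = πh²/4 · 8
At h = 20: dV/dt = 800π cm³/s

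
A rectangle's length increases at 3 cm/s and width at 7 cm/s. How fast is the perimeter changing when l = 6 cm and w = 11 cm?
20 cm/s

P = 2(l + w)
dP/dt = 2(dl/dt + dw/dt) = 2(3 + 7) = 20 cm/s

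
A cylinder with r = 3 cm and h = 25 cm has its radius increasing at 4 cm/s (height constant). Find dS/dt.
248π cm²/s

S = 2πrh + 2πr² (lateral + bases)
dS/dt = (2πh + 4πr)·dr/dt = (2π·25 + 4π·3)·4
= 248π cm²/s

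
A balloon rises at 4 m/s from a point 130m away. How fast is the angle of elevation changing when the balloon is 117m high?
0.017 rad/s

tan(θ) = y/130
sec²(θ) · dθ/dt = (1/130) · dy/dt
dθ/dt = cos²(θ)/130 · 4 = 130/(130² + 117²) · 4
dθ/dt = 0.017 rad/s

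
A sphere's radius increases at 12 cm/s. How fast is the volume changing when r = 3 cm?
432π cm³/s

V = (4/3)πr³
dV/dt = dV/dr · dr/dt = 4πr² · 12
At r = 3: dV/dt = 432π cm³/s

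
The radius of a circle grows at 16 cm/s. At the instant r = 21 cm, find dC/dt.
32π cm/s

C = 2πr
dC/dt = 2π · dr/dt = 2π · 16 = 32π cm/s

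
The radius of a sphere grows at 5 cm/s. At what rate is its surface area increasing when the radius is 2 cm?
80π cm²/s

S = 4πr²
dS/dt = dS/dr · dr/dt = 8πr · 5
At r = 2: dS/dt = 80π cm²/s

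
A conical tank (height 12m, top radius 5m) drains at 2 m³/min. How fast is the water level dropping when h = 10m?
72/(625π) ≈ 0.03667 m/min

r/h = 5/12, so r = (5/12)h
V = (1/3)πr²h = (1/3)π((5/12)h)²h = (25/432)πh³
dV/dh = (25/144)πh²
dh/dt = (dV/dt)/(dV/dh) = -2/((25/144)π·10²) = -72/(625π) m/min
The level is dropping at 72/(625π) ≈ 0.03667 m/min.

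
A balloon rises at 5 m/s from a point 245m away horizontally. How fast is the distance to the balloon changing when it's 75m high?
75√2626/2626 ≈ 1.464 m/s

z² = 245² + y²
z = √(245² + 75²) = 5√2626
dz/dt = y/z · dy/dt = 75/(5√2626) · 5 = 75√2626/2626 ≈ 1.464 m/s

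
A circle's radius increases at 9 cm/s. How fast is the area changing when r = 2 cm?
36π cm²/s

A = πr²
dA/dt = 2πr · dr/dt = 2π(2)(9) = 36π cm²/s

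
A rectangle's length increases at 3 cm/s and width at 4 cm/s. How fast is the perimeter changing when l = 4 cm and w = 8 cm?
14 cm/s

P = 2(l + w)
dP/dt = 2(dl/dt + dw/dt) = 2(3 + 4) = 14 cm/s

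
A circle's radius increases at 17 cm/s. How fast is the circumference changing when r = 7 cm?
34π cm/s

C = 2πr
dC/dt = 2π · dr/dt = 2π · 17 = 34π cm/s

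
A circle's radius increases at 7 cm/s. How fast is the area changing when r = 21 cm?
294π cm²/s

A = πr²
dA/dt = 2πr · dr/dt = 2π(21)(7) = 294π cm²/s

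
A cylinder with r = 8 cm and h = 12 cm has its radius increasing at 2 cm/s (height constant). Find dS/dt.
112π cm²/s

S = 2πrh + 2πr² (lateral + bases)
dS/dt = (2πh + 4πr)·dr/dt = (2π·12 + 4π·8)·2
= 112π cm²/s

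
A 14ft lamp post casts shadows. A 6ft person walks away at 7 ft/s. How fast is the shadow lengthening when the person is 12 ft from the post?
21/4 ft/s

By similar triangles: 14/(x+s) = 6/s
Solving: s = 6x/8
ds/dt = 6/8 · dx/dt = 3/4 · 7 = 21/4 ft/s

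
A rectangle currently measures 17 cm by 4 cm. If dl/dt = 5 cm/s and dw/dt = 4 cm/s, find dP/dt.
18 cm/s

P = 2(l + w)
dP/dt = 2(dl/dt + dw/dt) = 2(5 + 4) = 18 cm/s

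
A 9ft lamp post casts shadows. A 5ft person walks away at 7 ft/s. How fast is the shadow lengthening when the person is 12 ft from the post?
35/4 ft/s

By similar triangles: 9/(x+s) = 5/s
Solving: s = 5x/4
ds/dt = 5/4 · dx/dt = 5/4 · 7 = 35/4 ft/s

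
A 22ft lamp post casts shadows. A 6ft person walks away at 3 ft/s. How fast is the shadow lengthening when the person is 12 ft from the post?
9/8 ft/s

By similar triangles: 22/(x+s) = 6/s
Solving: s = 6x/16
ds/dt = 6/16 · dx/dt = 3/8 · 3 = 9/8 ft/s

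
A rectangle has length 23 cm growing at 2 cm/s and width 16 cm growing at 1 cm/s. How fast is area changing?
55 cm²/s

A = lw
dA/dt = w·dl/dt + l·dw/dt = 16·2 + 23·1 = 55 cm²/s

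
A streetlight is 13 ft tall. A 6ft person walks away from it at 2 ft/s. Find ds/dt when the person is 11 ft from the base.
12/7 ft/s

By similar triangles: 13/(x+s) = 6/s
Solving: s = 6x/7
ds/dt = 6/7 · dx/dt = 6/7 · 2 = 12/7 ft/s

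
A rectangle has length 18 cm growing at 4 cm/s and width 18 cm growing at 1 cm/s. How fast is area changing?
90 cm²/s

A = lw
dA/dt = w·dl/dt + l·dw/dt = 18·4 + 18·1 = 90 cm²/s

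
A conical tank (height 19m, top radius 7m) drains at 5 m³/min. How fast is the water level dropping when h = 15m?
361/(2205π) ≈ 0.05211 m/min

r/h = 7/19, so r = (7/19)h
V = (1/3)πr²h = (1/3)π((7/19)h)²h = (49/1083)πh³
dV/dh = (49/361)πh²
dh/dt = (dV/dt)/(dV/dh) = -5/((49/361)π·15²) = -361/(2205π) m/min
The level is dropping at 361/(2205π) ≈ 0.05211 m/min.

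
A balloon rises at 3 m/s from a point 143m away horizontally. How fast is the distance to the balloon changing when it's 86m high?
258√27845/27845 ≈ 1.546 m/s

z² = 143² + y²
z = √(143² + 86²) = √27845
dz/dt = y/z · dy/dt = 86/√27845 · 3 = 258√27845/27845 ≈ 1.546 m/s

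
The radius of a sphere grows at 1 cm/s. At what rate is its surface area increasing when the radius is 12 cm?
96π cm²/s

S = 4πr²
dS/dt = dS/dr · dr/dt = 8πr · 1
At r = 12: dS/dt = 96π cm²/s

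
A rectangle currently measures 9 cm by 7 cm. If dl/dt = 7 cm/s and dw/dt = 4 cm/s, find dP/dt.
22 cm/s

P = 2(l + w)
dP/dt = 2(dl/dt + dw/dt) = 2(7 + 4) = 22 cm/s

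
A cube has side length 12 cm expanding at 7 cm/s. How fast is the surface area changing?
1008 cm²/s

A = 6s²
dA/dt = 12s · ds/dt = 12·12·7 = 1008 cm²/s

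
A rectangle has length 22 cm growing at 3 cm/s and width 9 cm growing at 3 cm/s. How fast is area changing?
93 cm²/s

A = lw
dA/dt = w·dl/dt + l·dw/dt = 9·3 + 22·3 = 93 cm²/s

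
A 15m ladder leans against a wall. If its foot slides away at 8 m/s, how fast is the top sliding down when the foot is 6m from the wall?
16√21/21 ≈ 3.491 m/s

x² + y² = 15²
2x·dx/dt + 2y·dy/dt = 0
dy/dt = -x/y · dx/dt = -6/(3√21) · 8 = -16√21/21 m/s
The top is descending at 16√21/21 ≈ 3.491 m/s.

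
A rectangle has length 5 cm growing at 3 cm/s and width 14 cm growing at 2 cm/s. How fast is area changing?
52 cm²/s

A = lw
dA/dt = w·dl/dt + l·dw/dt = 14·3 + 5·2 = 52 cm²/s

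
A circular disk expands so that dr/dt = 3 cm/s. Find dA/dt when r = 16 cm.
96π cm²/s

A = πr²
dA/dt = 2πr · dr/dt = 2π(16)(3) = 96π cm²/s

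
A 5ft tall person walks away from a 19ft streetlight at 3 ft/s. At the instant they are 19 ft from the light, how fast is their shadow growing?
15/14 ft/s

By similar triangles: 19/(x+s) = 5/s
Solving: s = 5x/14
ds/dt = 5/14 · dx/dt = 5/14 · 3 = 15/14 ft/s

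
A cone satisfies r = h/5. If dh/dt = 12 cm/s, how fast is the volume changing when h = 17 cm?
3468π/25 cm³/s

V = (1/3)π(h/5)²h = πh³/75
dV/dt = πh²/25 · 12
At h = 17: dV/dt = 3468π/25 cm³/s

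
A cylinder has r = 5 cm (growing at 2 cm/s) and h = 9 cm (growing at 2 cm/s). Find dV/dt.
230π cm³/s

V = πr²h
dV/dt = 2πrh·dr/dt + πr²·dh/dt
= 2π(5)(9)(2) + π(5)²(2)
= 230π cm³/s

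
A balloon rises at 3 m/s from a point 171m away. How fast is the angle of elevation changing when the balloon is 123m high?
0.011562 rad/s

tan(θ) = y/171
sec²(θ) · dθ/dt = (1/171) · dy/dt
dθ/dt = cos²(θ)/171 · 3 = 171/(171² + 123²) · 3
dθ/dt = 0.011562 rad/s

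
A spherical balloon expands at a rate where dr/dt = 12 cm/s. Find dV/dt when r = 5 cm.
1200π cm³/s

V = (4/3)πr³
dV/dt = dV/dr · dr/dt = 4πr² · 12
At r = 5: dV/dt = 1200π cm³/s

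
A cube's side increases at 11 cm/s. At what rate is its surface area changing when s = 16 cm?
2112 cm²/s

A = 6s²
dA/dt = 12s · ds/dt = 12·16·11 = 2112 cm²/s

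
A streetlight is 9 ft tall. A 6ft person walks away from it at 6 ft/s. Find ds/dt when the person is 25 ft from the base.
12 ft/s

By similar triangles: 9/(x+s) = 6/s
Solving: s = 6x/3
ds/dt = 6/3 · dx/dt = 2 · 6 = 12 ft/s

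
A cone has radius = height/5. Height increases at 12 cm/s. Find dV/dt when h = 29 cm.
10092π/25 cm³/s

V = (1/3)π(h/5)²h = πh³/75
dV/dt = πh²/25 · 12
At h = 29: dV/dt = 10092π/25 cm³/s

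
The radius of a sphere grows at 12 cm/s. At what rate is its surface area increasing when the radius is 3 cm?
288π cm²/s

S = 4πr²
dS/dt = dS/dr · dr/dt = 8πr · 12
At r = 3: dS/dt = 288π cm²/s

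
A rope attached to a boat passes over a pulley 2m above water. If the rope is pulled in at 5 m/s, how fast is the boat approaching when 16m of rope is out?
40√7/21 ≈ 5.04 m/s

rope² = x² + 2²
x = √(16² - 2²) = 6√7
dx/dt = (rope/x) · d(rope)/dt = (16/(6√7)) · (-5) = -40√7/21 m/s
The boat approaches at 40√7/21 ≈ 5.04 m/s.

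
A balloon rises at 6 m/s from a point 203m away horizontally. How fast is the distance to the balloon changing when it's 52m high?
312√43913/43913 ≈ 1.489 m/s

z² = 203² + y²
z = √(203² + 52²) = √43913
dz/dt = y/z · dy/dt = 52/√43913 · 6 = 312√43913/43913 ≈ 1.489 m/s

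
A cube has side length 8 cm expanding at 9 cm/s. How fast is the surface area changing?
864 cm²/s

A = 6s²
dA/dt = 12s · ds/dt = 12·8·9 = 864 cm²/s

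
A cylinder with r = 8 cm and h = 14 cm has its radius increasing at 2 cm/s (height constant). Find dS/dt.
120π cm²/s

S = 2πrh + 2πr² (lateral + bases)
dS/dt = (2πh + 4πr)·dr/dt = (2π·14 + 4π·8)·2
= 120π cm²/s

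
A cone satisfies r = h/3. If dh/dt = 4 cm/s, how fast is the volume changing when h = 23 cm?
2116π/9 cm³/s

V = (1/3)π(h/3)²h = πh³/27
dV/dt = πh²/9 · 4
At h = 23: dV/dt = 2116π/9 cm³/s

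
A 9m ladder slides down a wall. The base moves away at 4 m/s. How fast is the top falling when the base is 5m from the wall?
5√14/7 ≈ 2.673 m/s

x² + y² = 9²
2x·dx/dt + 2y·dy/dt = 0
dy/dt = -x/y · dx/dt = -5/(2√14) · 4 = -5√14/7 m/s
The top is descending at 5√14/7 ≈ 2.673 m/s.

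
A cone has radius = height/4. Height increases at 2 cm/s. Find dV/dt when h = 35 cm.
1225π/8 cm³/s

V = (1/3)π(h/4)²h = πh³/48
dV/dt = πh²/16 · 2
At h = 35: dV/dt = 1225π/8 cm³/s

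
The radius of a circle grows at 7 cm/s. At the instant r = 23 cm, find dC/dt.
14π cm/s

C = 2πr
dC/dt = 2π · dr/dt = 2π · 7 = 14π cm/s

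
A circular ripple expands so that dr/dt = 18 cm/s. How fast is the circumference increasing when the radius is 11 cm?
36π cm/s

C = 2πr
dC/dt = 2π · dr/dt = 2π · 18 = 36π cm/s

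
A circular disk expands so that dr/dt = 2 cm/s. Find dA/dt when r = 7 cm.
28π cm²/s

A = πr²
dA/dt = 2πr · dr/dt = 2π(7)(2) = 28π cm²/s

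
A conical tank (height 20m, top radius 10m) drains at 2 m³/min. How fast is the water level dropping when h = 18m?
2/(81π) ≈ 0.00786 m/min

r/h = 10/20, so r = (1/2)h
V = (1/3)πr²h = (1/3)π((1/2)h)²h = (1/12)πh³
dV/dh = (1/4)πh²
dh/dt = (dV/dt)/(dV/dh) = -2/((1/4)π·18²) = -2/(81π) m/min
The level is dropping at 2/(81π) ≈ 0.00786 m/min.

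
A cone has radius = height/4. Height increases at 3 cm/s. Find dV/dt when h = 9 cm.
243π/16 cm³/s

V = (1/3)π(h/4)²h = πh³/48
dV/dt = πh²/16 · 3
At h = 9: dV/dt = 243π/16 cm³/s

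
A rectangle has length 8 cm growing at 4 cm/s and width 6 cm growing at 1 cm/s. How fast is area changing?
32 cm²/s

A = lw
dA/dt = w·dl/dt + l·dw/dt = 6·4 + 8·1 = 32 cm²/s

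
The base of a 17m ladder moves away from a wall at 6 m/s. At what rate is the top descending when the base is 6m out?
36√253/253 ≈ 2.263 m/s

x² + y² = 17²
2x·dx/dt + 2y·dy/dt = 0
dy/dt = -x/y · dx/dt = -6/√253 · 6 = -36√253/253 m/s
The top is descending at 36√253/253 ≈ 2.263 m/s.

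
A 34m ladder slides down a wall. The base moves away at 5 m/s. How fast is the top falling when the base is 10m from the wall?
25√66/132 ≈ 1.539 m/s

x² + y² = 34²
2x·dx/dt + 2y·dy/dt = 0
dy/dt = -x/y · dx/dt = -10/(4√66) · 5 = -25√66/132 m/s
The top is descending at 25√66/132 ≈ 1.539 m/s.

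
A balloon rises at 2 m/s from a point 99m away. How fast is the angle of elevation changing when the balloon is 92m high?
0.01084 rad/s

tan(θ) = y/99
sec²(θ) · dθ/dt = (1/99) · dy/dt
dθ/dt = cos²(θ)/99 · 2 = 99/(99² + 92²) · 2
dθ/dt = 0.01084 rad/s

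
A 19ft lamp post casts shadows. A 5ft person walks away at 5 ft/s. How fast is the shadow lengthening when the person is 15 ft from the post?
25/14 ft/s

By similar triangles: 19/(x+s) = 5/s
Solving: s = 5x/14
ds/dt = 5/14 · dx/dt = 5/14 · 5 = 25/14 ft/s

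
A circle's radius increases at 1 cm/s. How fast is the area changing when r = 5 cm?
10π cm²/s

A = πr²
dA/dt = 2πr · dr/dt = 2π(5)(1) = 10π cm²/s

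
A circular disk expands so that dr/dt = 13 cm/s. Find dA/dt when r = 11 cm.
286π cm²/s

A = πr²
dA/dt = 2πr · dr/dt = 2π(11)(13) = 286π cm²/s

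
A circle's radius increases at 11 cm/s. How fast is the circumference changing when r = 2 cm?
22π cm/s

C = 2πr
dC/dt = 2π · dr/dt = 2π · 11 = 22π cm/s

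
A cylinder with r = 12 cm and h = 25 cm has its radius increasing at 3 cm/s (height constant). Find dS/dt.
294π cm²/s

S = 2πrh + 2πr² (lateral + bases)
dS/dt = (2πh + 4πr)·dr/dt = (2π·25 + 4π·12)·3
= 294π cm²/s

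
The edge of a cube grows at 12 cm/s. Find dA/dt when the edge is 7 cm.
1008 cm²/s

A = 6s²
dA/dt = 12s · ds/dt = 12·7·12 = 1008 cm²/s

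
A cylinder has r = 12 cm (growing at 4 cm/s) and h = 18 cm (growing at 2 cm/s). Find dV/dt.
2016π cm³/s

V = πr²h
dV/dt = 2πrh·dr/dt + πr²·dh/dt
= 2π(12)(18)(4) + π(12)²(2)
= 2016π cm³/s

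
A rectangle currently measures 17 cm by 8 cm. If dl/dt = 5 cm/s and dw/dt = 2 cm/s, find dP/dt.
14 cm/s

P = 2(l + w)
dP/dt = 2(dl/dt + dw/dt) = 2(5 + 2) = 14 cm/s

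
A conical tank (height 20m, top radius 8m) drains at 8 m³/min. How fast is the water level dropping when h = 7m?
50/(49π) ≈ 0.3248 m/min

r/h = 8/20, so r = (2/5)h
V = (1/3)πr²h = (1/3)π((2/5)h)²h = (4/75)πh³
dV/dh = (4/25)πh²
dh/dt = (dV/dt)/(dV/dh) = -8/((4/25)π·7²) = -50/(49π) m/min
The level is dropping at 50/(49π) ≈ 0.3248 m/min.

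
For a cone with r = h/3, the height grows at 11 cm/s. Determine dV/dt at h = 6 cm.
44π cm³/s

V = (1/3)π(h/3)²h = πh³/27
dV/dt = πh²/9 · 11
At h = 6: dV/dt = 44π cm³/s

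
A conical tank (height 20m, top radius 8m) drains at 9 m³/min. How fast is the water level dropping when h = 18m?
25/(144π) ≈ 0.05526 m/min

r/h = 8/20, so r = (2/5)h
V = (1/3)πr²h = (1/3)π((2/5)h)²h = (4/75)πh³
dV/dh = (4/25)πh²
dh/dt = (dV/dt)/(dV/dh) = -9/((4/25)π·18²) = -25/(144π) m/min
The level is dropping at 25/(144π) ≈ 0.05526 m/min.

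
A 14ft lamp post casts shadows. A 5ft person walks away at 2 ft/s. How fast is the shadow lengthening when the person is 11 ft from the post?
10/9 ft/s

By similar triangles: 14/(x+s) = 5/s
Solving: s = 5x/9
ds/dt = 5/9 · dx/dt = 5/9 · 2 = 10/9 ft/s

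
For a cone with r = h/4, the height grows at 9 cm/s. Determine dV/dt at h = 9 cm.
729π/16 cm³/s

V = (1/3)π(h/4)²h = πh³/48
dV/dt = πh²/16 · 9
At h = 9: dV/dt = 729π/16 cm³/s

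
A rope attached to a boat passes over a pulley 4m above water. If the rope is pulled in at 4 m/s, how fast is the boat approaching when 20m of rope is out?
5√6/3 ≈ 4.082 m/s

rope² = x² + 4²
x = √(20² - 4²) = 8√6
dx/dt = (rope/x) · d(rope)/dt = (20/(8√6)) · (-4) = -5√6/3 m/s
The boat approaches at 5√6/3 ≈ 4.082 m/s.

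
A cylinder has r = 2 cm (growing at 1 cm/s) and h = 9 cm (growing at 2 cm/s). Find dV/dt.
44π cm³/s

V = πr²h
dV/dt = 2πrh·dr/dt + πr²·dh/dt
= 2π(2)(9)(1) + π(2)²(2)
= 44π cm³/s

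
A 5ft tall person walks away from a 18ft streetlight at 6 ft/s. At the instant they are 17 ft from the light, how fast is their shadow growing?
30/13 ft/s

By similar triangles: 18/(x+s) = 5/s
Solving: s = 5x/13
ds/dt = 5/13 · dx/dt = 5/13 · 6 = 30/13 ft/s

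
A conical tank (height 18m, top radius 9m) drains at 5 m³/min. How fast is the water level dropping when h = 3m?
20/(9π) ≈ 0.7074 m/min

r/h = 9/18, so r = (1/2)h
V = (1/3)πr²h = (1/3)π((1/2)h)²h = (1/12)πh³
dV/dh = (1/4)πh²
dh/dt = (dV/dt)/(dV/dh) = -5/((1/4)π·3²) = -20/(9π) m/min
The level is dropping at 20/(9π) ≈ 0.7074 m/min.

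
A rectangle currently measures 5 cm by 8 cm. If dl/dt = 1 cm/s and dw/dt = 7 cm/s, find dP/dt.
16 cm/s

P = 2(l + w)
dP/dt = 2(dl/dt + dw/dt) = 2(1 + 7) = 16 cm/s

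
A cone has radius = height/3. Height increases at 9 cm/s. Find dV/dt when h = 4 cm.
16π cm³/s

V = (1/3)π(h/3)²h = πh³/27
dV/dt = πh²/9 · 9
At h = 4: dV/dt = 16π cm³/s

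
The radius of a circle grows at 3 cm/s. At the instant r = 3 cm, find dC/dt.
6π cm/s

C = 2πr
dC/dt = 2π · dr/dt = 2π · 3 = 6π cm/s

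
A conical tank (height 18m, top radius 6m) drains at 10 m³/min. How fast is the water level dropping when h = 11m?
90/(121π) ≈ 0.2368 m/min

r/h = 6/18, so r = (1/3)h
V = (1/3)πr²h = (1/3)π((1/3)h)²h = (1/27)πh³
dV/dh = (1/9)πh²
dh/dt = (dV/dt)/(dV/dh) = -10/((1/9)π·11²) = -90/(121π) m/min
The level is dropping at 90/(121π) ≈ 0.2368 m/min.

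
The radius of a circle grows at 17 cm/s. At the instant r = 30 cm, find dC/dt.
34π cm/s

C = 2πr
dC/dt = 2π · dr/dt = 2π · 17 = 34π cm/s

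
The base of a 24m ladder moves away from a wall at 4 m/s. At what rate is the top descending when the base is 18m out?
12√7/7 ≈ 4.536 m/s

x² + y² = 24²
2x·dx/dt + 2y·dy/dt = 0
dy/dt = -x/y · dx/dt = -18/(6√7) · 4 = -12√7/7 m/s
The top is descending at 12√7/7 ≈ 4.536 m/s.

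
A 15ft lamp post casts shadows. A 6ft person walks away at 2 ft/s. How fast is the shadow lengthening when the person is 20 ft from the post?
4/3 ft/s

By similar triangles: 15/(x+s) = 6/s
Solving: s = 6x/9
ds/dt = 6/9 · dx/dt = 2/3 · 2 = 4/3 ft/s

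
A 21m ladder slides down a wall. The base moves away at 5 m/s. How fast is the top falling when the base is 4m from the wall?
4√17/17 ≈ 0.9701 m/s

x² + y² = 21²
2x·dx/dt + 2y·dy/dt = 0
dy/dt = -x/y · dx/dt = -4/(5√17) · 5 = -4√17/17 m/s
The top is descending at 4√17/17 ≈ 0.9701 m/s.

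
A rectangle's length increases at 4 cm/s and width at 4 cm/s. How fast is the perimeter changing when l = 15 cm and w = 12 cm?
16 cm/s

P = 2(l + w)
dP/dt = 2(dl/dt + dw/dt) = 2(4 + 4) = 16 cm/s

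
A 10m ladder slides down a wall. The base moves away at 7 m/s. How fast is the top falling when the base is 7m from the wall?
49√51/51 ≈ 6.861 m/s

x² + y² = 10²
2x·dx/dt + 2y·dy/dt = 0
dy/dt = -x/y · dx/dt = -7/√51 · 7 = -49√51/51 m/s
The top is descending at 49√51/51 ≈ 6.861 m/s.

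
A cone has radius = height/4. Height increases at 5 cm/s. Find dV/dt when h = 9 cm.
405π/16 cm³/s

V = (1/3)π(h/4)²h = πh³/48
dV/dt = πh²/16 · 5
At h = 9: dV/dt = 405π/16 cm³/s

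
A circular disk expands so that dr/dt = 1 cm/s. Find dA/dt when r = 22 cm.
44π cm²/s

A = πr²
dA/dt = 2πr · dr/dt = 2π(22)(1) = 44π cm²/s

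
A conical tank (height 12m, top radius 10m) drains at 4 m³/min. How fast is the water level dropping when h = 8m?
9/(100π) ≈ 0.02865 m/min

r/h = 10/12, so r = (5/6)h
V = (1/3)πr²h = (1/3)π((5/6)h)²h = (25/108)πh³
dV/dh = (25/36)πh²
dh/dt = (dV/dt)/(dV/dh) = -4/((25/36)π·8²) = -9/(100π) m/min
The level is dropping at 9/(100π) ≈ 0.02865 m/min.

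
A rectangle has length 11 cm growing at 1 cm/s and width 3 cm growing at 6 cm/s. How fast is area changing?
69 cm²/s

A = lw
dA/dt = w·dl/dt + l·dw/dt = 3·1 + 11·6 = 69 cm²/s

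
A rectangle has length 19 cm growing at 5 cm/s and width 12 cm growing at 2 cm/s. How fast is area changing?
98 cm²/s

A = lw
dA/dt = w·dl/dt + l·dw/dt = 12·5 + 19·2 = 98 cm²/s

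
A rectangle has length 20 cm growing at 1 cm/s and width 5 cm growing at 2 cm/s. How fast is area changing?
45 cm²/s

A = lw
dA/dt = w·dl/dt + l·dw/dt = 5·1 + 20·2 = 45 cm²/s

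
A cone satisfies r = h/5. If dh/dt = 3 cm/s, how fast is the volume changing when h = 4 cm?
48π/25 cm³/s

V = (1/3)π(h/5)²h = πh³/75
dV/dt = πh²/25 · 3
At h = 4: dV/dt = 48π/25 cm³/s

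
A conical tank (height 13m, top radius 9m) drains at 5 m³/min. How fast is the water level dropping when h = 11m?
845/(9801π) ≈ 0.02744 m/min

r/h = 9/13, so r = (9/13)h
V = (1/3)πr²h = (1/3)π((9/13)h)²h = (27/169)πh³
dV/dh = (81/169)πh²
dh/dt = (dV/dt)/(dV/dh) = -5/((81/169)π·11²) = -845/(9801π) m/min
The level is dropping at 845/(9801π) ≈ 0.02744 m/min.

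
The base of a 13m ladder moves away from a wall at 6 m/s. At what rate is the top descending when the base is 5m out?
5/2 = 2.5 m/s

x² + y² = 13²
2x·dx/dt + 2y·dy/dt = 0
dy/dt = -x/y · dx/dt = -5/12 · 6 = -5/2 m/s
The top is descending at 5/2 = 2.5 m/s.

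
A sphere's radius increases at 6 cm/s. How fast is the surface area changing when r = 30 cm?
1440π cm²/s

S = 4πr²
dS/dt = dS/dr · dr/dt = 8πr · 6
At r = 30: dS/dt = 1440π cm²/s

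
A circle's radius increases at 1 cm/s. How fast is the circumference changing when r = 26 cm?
2π cm/s

C = 2πr
dC/dt = 2π · dr/dt = 2π · 1 = 2π cm/s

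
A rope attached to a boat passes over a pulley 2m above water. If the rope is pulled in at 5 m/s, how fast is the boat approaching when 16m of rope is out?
40√7/21 ≈ 5.04 m/s

rope² = x² + 2²
x = √(16² - 2²) = 6√7
dx/dt = (rope/x) · d(rope)/dt = (16/(6√7)) · (-5) = -40√7/21 m/s
The boat approaches at 40√7/21 ≈ 5.04 m/s.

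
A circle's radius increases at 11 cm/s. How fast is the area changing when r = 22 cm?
484π cm²/s

A = πr²
dA/dt = 2πr · dr/dt = 2π(22)(11) = 484π cm²/s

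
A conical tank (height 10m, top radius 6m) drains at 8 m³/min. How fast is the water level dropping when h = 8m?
25/(72π) ≈ 0.1105 m/min

r/h = 6/10, so r = (3/5)h
V = (1/3)πr²h = (1/3)π((3/5)h)²h = (3/25)πh³
dV/dh = (9/25)πh²
dh/dt = (dV/dt)/(dV/dh) = -8/((9/25)π·8²) = -25/(72π) m/min
The level is dropping at 25/(72π) ≈ 0.1105 m/min.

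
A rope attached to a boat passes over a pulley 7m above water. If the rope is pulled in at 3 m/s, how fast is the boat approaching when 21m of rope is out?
9√2/4 ≈ 3.182 m/s

rope² = x² + 7²
x = √(21² - 7²) = 14√2
dx/dt = (rope/x) · d(rope)/dt = (21/(14√2)) · (-3) = -9√2/4 m/s
The boat approaches at 9√2/4 ≈ 3.182 m/s.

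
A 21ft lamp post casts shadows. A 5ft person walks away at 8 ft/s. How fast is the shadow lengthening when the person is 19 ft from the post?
5/2 ft/s

By similar triangles: 21/(x+s) = 5/s
Solving: s = 5x/16
ds/dt = 5/16 · dx/dt = 5/16 · 8 = 5/2 ft/s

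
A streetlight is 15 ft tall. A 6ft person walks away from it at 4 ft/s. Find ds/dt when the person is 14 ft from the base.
8/3 ft/s

By similar triangles: 15/(x+s) = 6/s
Solving: s = 6x/9
ds/dt = 6/9 · dx/dt = 2/3 · 4 = 8/3 ft/s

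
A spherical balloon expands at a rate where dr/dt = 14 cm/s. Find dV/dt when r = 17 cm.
16184π cm³/s

V = (4/3)πr³
dV/dt = dV/dr · dr/dt = 4πr² · 14
At r = 17: dV/dt = 16184π cm³/s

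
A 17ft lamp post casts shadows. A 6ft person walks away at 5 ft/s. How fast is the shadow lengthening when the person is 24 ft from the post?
30/11 ft/s

By similar triangles: 17/(x+s) = 6/s
Solving: s = 6x/11
ds/dt = 6/11 · dx/dt = 6/11 · 5 = 30/11 ft/s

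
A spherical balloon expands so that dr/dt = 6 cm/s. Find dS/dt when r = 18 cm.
864π cm²/s

S = 4πr²
dS/dt = dS/dr · dr/dt = 8πr · 6
At r = 18: dS/dt = 864π cm²/s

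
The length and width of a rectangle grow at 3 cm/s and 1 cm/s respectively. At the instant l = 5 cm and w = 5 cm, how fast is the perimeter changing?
8 cm/s

P = 2(l + w)
dP/dt = 2(dl/dt + dw/dt) = 2(3 + 1) = 8 cm/s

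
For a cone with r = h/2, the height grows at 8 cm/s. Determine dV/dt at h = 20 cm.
800π cm³/s

V = (1/3)π(h/2)²h = πh³/12
dV/dt = πh²/4 · 8
At h = 20: dV/dt = 800π cm³/s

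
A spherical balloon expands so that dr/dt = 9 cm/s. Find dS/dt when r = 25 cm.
1800π cm²/s

S = 4πr²
dS/dt = dS/dr · dr/dt = 8πr · 9
At r = 25: dS/dt = 1800π cm²/s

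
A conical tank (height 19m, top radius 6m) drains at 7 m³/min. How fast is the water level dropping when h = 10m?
2527/(3600π) ≈ 0.2234 m/min

r/h = 6/19, so r = (6/19)h
V = (1/3)πr²h = (1/3)π((6/19)h)²h = (12/361)πh³
dV/dh = (36/361)πh²
dh/dt = (dV/dt)/(dV/dh) = -7/((36/361)π·10²) = -2527/(3600π) m/min
The level is dropping at 2527/(3600π) ≈ 0.2234 m/min.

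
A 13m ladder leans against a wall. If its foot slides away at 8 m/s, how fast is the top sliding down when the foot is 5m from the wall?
10/3 ≈ 3.333 m/s

x² + y² = 13²
2x·dx/dt + 2y·dy/dt = 0
dy/dt = -x/y · dx/dt = -5/12 · 8 = -10/3 m/s
The top is descending at 10/3 ≈ 3.333 m/s.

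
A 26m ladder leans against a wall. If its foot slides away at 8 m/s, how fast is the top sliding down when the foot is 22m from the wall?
22√3/3 ≈ 12.7 m/s

x² + y² = 26²
2x·dx/dt + 2y·dy/dt = 0
dy/dt = -x/y · dx/dt = -22/(8√3) · 8 = -22√3/3 m/s
The top is descending at 22√3/3 ≈ 12.7 m/s.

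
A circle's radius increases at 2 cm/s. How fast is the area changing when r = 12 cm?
48π cm²/s

A = πr²
dA/dt = 2πr · dr/dt = 2π(12)(2) = 48π cm²/s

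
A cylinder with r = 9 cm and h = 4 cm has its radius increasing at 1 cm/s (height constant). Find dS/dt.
44π cm²/s

S = 2πrh + 2πr² (lateral + bases)
dS/dt = (2πh + 4πr)·dr/dt = (2π·4 + 4π·9)·1
= 44π cm²/s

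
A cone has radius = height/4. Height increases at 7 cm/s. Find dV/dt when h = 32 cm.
448π cm³/s

V = (1/3)π(h/4)²h = πh³/48
dV/dt = πh²/16 · 7
At h = 32: dV/dt = 448π cm³/s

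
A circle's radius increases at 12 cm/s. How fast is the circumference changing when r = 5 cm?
24π cm/s

C = 2πr
dC/dt = 2π · dr/dt = 2π · 12 = 24π cm/s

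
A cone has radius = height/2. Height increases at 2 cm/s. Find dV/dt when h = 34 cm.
578π cm³/s

V = (1/3)π(h/2)²h = πh³/12
dV/dt = πh²/4 · 2
At h = 34: dV/dt = 578π cm³/s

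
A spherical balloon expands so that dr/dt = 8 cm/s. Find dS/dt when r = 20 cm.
1280π cm²/s

S = 4πr²
dS/dt = dS/dr · dr/dt = 8πr · 8
At r = 20: dS/dt = 1280π cm²/s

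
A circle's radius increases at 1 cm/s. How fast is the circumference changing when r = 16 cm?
2π cm/s

C = 2πr
dC/dt = 2π · dr/dt = 2π · 1 = 2π cm/s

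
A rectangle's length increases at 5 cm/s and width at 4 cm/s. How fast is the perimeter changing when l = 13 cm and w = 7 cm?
18 cm/s

P = 2(l + w)
dP/dt = 2(dl/dt + dw/dt) = 2(5 + 4) = 18 cm/s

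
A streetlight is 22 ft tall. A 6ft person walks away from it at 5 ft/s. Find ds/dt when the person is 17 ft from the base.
15/8 ft/s

By similar triangles: 22/(x+s) = 6/s
Solving: s = 6x/16
ds/dt = 6/16 · dx/dt = 3/8 · 5 = 15/8 ft/s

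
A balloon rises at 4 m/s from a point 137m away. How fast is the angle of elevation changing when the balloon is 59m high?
0.024629 rad/s

tan(θ) = y/137
sec²(θ) · dθ/dt = (1/137) · dy/dt
dθ/dt = cos²(θ)/137 · 4 = 137/(137² + 59²) · 4
dθ/dt = 0.024629 rad/s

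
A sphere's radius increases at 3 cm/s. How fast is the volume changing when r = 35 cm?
14700π cm³/s

V = (4/3)πr³
dV/dt = dV/dr · dr/dt = 4πr² · 3
At r = 35: dV/dt = 14700π cm³/s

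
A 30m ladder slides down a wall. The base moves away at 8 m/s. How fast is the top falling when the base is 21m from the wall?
56√51/51 ≈ 7.842 m/s

x² + y² = 30²
2x·dx/dt + 2y·dy/dt = 0
dy/dt = -x/y · dx/dt = -21/(3√51) · 8 = -56√51/51 m/s
The top is descending at 56√51/51 ≈ 7.842 m/s.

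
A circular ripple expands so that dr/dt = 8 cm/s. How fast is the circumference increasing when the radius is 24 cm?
16π cm/s

C = 2πr
dC/dt = 2π · dr/dt = 2π · 8 = 16π cm/s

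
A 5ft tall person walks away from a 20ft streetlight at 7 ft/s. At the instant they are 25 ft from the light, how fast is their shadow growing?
7/3 ft/s

By similar triangles: 20/(x+s) = 5/s
Solving: s = 5x/15
ds/dt = 5/15 · dx/dt = 1/3 · 7 = 7/3 ft/s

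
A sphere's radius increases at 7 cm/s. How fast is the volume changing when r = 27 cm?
20412π cm³/s

V = (4/3)πr³
dV/dt = dV/dr · dr/dt = 4πr² · 7
At r = 27: dV/dt = 20412π cm³/s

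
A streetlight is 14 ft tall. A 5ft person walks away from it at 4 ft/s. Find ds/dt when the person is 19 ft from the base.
20/9 ft/s

By similar triangles: 14/(x+s) = 5/s
Solving: s = 5x/9
ds/dt = 5/9 · dx/dt = 5/9 · 4 = 20/9 ft/s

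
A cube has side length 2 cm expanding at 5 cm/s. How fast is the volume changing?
60 cm³/s

V = s³
dV/dt = 3s² · ds/dt = 3·2²·5 = 60 cm³/s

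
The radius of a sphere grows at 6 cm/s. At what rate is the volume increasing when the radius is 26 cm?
16224π cm³/s

V = (4/3)πr³
dV/dt = dV/dr · dr/dt = 4πr² · 6
At r = 26: dV/dt = 16224π cm³/s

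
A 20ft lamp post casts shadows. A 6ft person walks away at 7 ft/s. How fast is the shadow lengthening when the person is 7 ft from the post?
3 ft/s

By similar triangles: 20/(x+s) = 6/s
Solving: s = 6x/14
ds/dt = 6/14 · dx/dt = 3/7 · 7 = 3 ft/s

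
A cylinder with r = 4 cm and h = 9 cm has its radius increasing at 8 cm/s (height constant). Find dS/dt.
272π cm²/s

S = 2πrh + 2πr² (lateral + bases)
dS/dt = (2πh + 4πr)·dr/dt = (2π·9 + 4π·4)·8
= 272π cm²/s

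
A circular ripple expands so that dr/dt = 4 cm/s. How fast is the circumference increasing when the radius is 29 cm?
8π cm/s

C = 2πr
dC/dt = 2π · dr/dt = 2π · 4 = 8π cm/s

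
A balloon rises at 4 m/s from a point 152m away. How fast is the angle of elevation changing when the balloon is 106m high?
0.017705 rad/s

tan(θ) = y/152
sec²(θ) · dθ/dt = (1/152) · dy/dt
dθ/dt = cos²(θ)/152 · 4 = 152/(152² + 106²) · 4
dθ/dt = 0.017705 rad/s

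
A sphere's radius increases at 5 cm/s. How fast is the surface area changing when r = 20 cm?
800π cm²/s

S = 4πr²
dS/dt = dS/dr · dr/dt = 8πr · 5
At r = 20: dS/dt = 800π cm²/s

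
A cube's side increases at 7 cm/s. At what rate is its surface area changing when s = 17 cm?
1428 cm²/s

A = 6s²
dA/dt = 12s · ds/dt = 12·17·7 = 1428 cm²/s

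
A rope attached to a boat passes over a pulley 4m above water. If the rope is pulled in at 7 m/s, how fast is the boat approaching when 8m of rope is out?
14√3/3 ≈ 8.083 m/s

rope² = x² + 4²
x = √(8² - 4²) = 4√3
dx/dt = (rope/x) · d(rope)/dt = (8/(4√3)) · (-7) = -14√3/3 m/s
The boat approaches at 14√3/3 ≈ 8.083 m/s.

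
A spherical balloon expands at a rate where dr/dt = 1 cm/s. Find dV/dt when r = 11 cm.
484π cm³/s

V = (4/3)πr³
dV/dt = dV/dr · dr/dt = 4πr² · 1
At r = 11: dV/dt = 484π cm³/s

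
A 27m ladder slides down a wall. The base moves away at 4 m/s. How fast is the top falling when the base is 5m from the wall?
5√11/22 ≈ 0.7538 m/s

x² + y² = 27²
2x·dx/dt + 2y·dy/dt = 0
dy/dt = -x/y · dx/dt = -5/(8√11) · 4 = -5√11/22 m/s
The top is descending at 5√11/22 ≈ 0.7538 m/s.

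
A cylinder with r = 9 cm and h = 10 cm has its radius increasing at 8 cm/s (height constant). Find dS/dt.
448π cm²/s

S = 2πrh + 2πr² (lateral + bases)
dS/dt = (2πh + 4πr)·dr/dt = (2π·10 + 4π·9)·8
= 448π cm²/s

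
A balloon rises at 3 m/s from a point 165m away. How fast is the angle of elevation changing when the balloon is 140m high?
0.010571 rad/s

tan(θ) = y/165
sec²(θ) · dθ/dt = (1/165) · dy/dt
dθ/dt = cos²(θ)/165 · 3 = 165/(165² + 140²) · 3
dθ/dt = 0.010571 rad/s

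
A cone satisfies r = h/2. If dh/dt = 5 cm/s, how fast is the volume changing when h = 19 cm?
1805π/4 cm³/s

V = (1/3)π(h/2)²h = πh³/12
dV/dt = πh²/4 · 5
At h = 19: dV/dt = 1805π/4 cm³/s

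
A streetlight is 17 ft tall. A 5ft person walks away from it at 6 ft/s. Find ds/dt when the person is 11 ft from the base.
5/2 ft/s

By similar triangles: 17/(x+s) = 5/s
Solving: s = 5x/12
ds/dt = 5/12 · dx/dt = 5/12 · 6 = 5/2 ft/s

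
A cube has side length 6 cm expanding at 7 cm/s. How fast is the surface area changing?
504 cm²/s

A = 6s²
dA/dt = 12s · ds/dt = 12·6·7 = 504 cm²/s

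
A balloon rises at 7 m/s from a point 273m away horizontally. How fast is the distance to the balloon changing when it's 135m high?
315√10306/10306 ≈ 3.103 m/s

z² = 273² + y²
z = √(273² + 135²) = 3√10306
dz/dt = y/z · dy/dt = 135/(3√10306) · 7 = 315√10306/10306 ≈ 3.103 m/s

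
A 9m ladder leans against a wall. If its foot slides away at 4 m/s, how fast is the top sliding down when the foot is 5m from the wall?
5√14/7 ≈ 2.673 m/s

x² + y² = 9²
2x·dx/dt + 2y·dy/dt = 0
dy/dt = -x/y · dx/dt = -5/(2√14) · 4 = -5√14/7 m/s
The top is descending at 5√14/7 ≈ 2.673 m/s.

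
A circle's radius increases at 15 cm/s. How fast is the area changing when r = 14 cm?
420π cm²/s

A = πr²
dA/dt = 2πr · dr/dt = 2π(14)(15) = 420π cm²/s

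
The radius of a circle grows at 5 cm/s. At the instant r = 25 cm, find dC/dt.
10π cm/s

C = 2πr
dC/dt = 2π · dr/dt = 2π · 5 = 10π cm/s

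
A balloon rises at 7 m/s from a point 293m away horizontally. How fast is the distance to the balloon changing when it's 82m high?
574√92573/92573 ≈ 1.887 m/s

z² = 293² + y²
z = √(293² + 82²) = √92573
dz/dt = y/z · dy/dt = 82/√92573 · 7 = 574√92573/92573 ≈ 1.887 m/s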